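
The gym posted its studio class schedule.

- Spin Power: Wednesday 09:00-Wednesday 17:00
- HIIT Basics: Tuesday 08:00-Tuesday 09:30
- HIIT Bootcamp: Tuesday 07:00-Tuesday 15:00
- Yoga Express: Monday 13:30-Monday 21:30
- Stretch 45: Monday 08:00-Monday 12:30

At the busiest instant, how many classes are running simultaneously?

Walk through starts and ends in time order (an end at T is processed before a start at T):
Monday 08:00 start Stretch 45 → 1
Monday 12:30 end Stretch 45 → 0
Monday 13:30 start Yoga Express → 1
Monday 21:30 end Yoga Express → 0
Tuesday 07:00 start HIIT Bootcamp → 1
Tuesday 08:00 start HIIT Basics → 2
Tuesday 09:30 end HIIT Basics → 1
Tuesday 15:00 end HIIT Bootcamp → 0
Wednesday 09:00 start Spin Power → 1
Wednesday 17:00 end Spin Power → 0
Peak is 2, at Tuesday 08:00 (HIIT Basics, HIIT Bootcamp).

2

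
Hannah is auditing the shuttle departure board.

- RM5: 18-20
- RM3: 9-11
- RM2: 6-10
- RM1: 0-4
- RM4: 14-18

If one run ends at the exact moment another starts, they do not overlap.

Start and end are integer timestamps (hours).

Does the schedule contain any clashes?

Yes

Sorted by start: RM1, RM2, RM3, RM4, RM5.
RM2 starts after RM1 ends, so nothing later overlaps RM1 either.
RM3 starts before RM2 ends → RM2 and RM3 overlap.
That's a conflict, so the schedule is not conflict-free.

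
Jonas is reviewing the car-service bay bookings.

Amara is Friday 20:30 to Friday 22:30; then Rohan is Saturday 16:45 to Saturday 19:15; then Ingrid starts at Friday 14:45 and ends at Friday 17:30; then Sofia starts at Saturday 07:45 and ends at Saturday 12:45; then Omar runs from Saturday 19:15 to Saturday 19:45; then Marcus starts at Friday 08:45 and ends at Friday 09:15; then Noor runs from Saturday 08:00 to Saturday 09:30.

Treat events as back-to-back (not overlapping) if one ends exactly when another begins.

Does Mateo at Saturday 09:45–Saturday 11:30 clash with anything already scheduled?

Yes — it overlaps Sofia

Marcus: ends Friday 09:15 at or before Mateo starts Saturday 09:45 → clear.
Ingrid: ends Friday 17:30 at or before Mateo starts Saturday 09:45 → clear.
Amara: ends Friday 22:30 at or before Mateo starts Saturday 09:45 → clear.
Sofia: starts Saturday 07:45 before Mateo ends Saturday 11:30, and ends Saturday 12:45 after Mateo starts Saturday 09:45 → overlap.
Noor: ends Saturday 09:30 at or before Mateo starts Saturday 09:45 → clear.
Rohan: starts Saturday 16:45 at or after Mateo ends Saturday 11:30 → clear.
Omar: starts Saturday 19:15 at or after Mateo ends Saturday 11:30 → clear.
Mateo overlaps Sofia.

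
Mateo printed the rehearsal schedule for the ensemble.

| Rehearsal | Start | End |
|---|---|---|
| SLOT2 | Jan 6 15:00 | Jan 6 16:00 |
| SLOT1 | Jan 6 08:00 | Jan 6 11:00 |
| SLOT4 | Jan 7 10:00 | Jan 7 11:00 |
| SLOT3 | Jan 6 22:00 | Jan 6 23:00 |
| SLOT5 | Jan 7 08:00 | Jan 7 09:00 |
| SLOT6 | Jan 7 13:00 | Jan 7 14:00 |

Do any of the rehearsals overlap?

Sorted by start: SLOT1, SLOT2, SLOT3, SLOT5, SLOT4, SLOT6.
SLOT2 starts after SLOT1 ends — done with SLOT1.
SLOT3 starts after SLOT2 ends — done with SLOT2.
SLOT5 starts after SLOT3 ends — done with SLOT3.
SLOT4 starts after SLOT5 ends — done with SLOT5.
SLOT6 starts after SLOT4 ends.
Every pair is clear; the schedule has no overlaps.

No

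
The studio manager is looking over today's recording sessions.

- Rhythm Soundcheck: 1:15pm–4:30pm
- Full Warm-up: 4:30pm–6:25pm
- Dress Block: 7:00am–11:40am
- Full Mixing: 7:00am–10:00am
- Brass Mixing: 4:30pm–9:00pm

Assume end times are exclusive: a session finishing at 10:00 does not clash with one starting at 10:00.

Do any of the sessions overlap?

Check each pair: they overlap iff neither finishes before the other starts.
Sorted by start: Full Mixing, Dress Block, Rhythm Soundcheck, Full Warm-up, Brass Mixing.
Dress Block starts before Full Mixing ends → Full Mixing and Dress Block overlap.
That's a conflict, so the schedule is not conflict-free.

Yes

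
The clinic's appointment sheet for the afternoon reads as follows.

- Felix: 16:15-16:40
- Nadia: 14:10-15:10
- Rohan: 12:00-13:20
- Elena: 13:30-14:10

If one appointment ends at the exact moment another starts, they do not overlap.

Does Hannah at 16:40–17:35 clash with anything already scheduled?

Rohan: ends 13:20 at or before Hannah starts 16:40 → clear.
Elena: ends 14:10 at or before Hannah starts 16:40 → clear.
Nadia: ends 15:10 at or before Hannah starts 16:40 → clear.
Felix: ends 16:40 at or before Hannah starts 16:40 → clear.

No — it doesn't clash with anything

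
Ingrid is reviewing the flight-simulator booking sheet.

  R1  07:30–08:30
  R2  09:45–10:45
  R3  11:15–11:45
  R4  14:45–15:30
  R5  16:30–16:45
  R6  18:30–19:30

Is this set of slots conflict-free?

Sorted by start: R1, R2, R3, R4, R5, R6.
R2 starts after R1 ends, so R1 has no further overlaps.
R3 starts after R2 ends, so R2 has no further overlaps.
R4 starts after R3 ends, so R3 has no further overlaps.
R5 starts after R4 ends, so R4 has no further overlaps.
R6 starts after R5 ends.
Every pair is clear; the schedule has no overlaps.

Yes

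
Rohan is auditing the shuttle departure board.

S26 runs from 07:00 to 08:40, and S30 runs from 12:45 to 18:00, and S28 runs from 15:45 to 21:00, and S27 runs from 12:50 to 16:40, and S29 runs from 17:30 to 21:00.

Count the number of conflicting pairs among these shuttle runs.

Two intervals overlap when each starts before the other ends.
Sorted by start: S26, S30, S27, S28, S29.
S30 starts after S26 ends; S26 is clear from here.
S27 starts before S30 ends → S30 and S27 overlap.
S28 starts before S30 ends → S30 and S28 overlap.
S29 starts before S30 ends → S30 and S29 overlap.
S28 starts before S27 ends → S27 and S28 overlap.
S29 starts after S27 ends.
S29 starts before S28 ends → S28 and S29 overlap.
Overlapping pairs: S27 & S28, S27 & S30, S28 & S29, S28 & S30, S29 & S30 — 5 in total.

5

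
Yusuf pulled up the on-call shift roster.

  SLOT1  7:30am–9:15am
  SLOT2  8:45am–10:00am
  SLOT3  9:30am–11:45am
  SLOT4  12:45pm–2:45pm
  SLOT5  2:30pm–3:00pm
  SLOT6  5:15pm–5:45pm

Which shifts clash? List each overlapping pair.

Check each pair: they overlap iff neither finishes before the other starts.
Sorted by start: SLOT1, SLOT2, SLOT3, SLOT4, SLOT5, SLOT6.
SLOT2 starts before SLOT1 ends → SLOT1 and SLOT2 overlap.
SLOT3 starts after SLOT1 ends, so nothing later overlaps SLOT1 either.
SLOT3 starts before SLOT2 ends → SLOT2 and SLOT3 overlap.
SLOT4 starts after SLOT2 ends, so nothing later overlaps SLOT2 either.
SLOT4 starts after SLOT3 ends, so nothing later overlaps SLOT3 either.
SLOT5 starts before SLOT4 ends → SLOT4 and SLOT5 overlap.
SLOT6 starts after SLOT4 ends.
SLOT6 starts after SLOT5 ends.

SLOT1 & SLOT2, SLOT2 & SLOT3, SLOT4 & SLOT5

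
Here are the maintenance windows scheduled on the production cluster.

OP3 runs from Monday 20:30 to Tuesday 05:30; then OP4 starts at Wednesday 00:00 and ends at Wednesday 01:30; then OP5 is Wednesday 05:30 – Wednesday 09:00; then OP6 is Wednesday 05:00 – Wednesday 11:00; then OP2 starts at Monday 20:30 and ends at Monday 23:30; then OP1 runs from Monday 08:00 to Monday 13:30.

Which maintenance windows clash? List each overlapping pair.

Sorted by start: OP1, OP2, OP3, OP4, OP6, OP5.
OP2 starts after OP1 ends, so nothing later overlaps OP1 either.
OP3 starts before OP2 ends → OP2 and OP3 overlap.
OP4 starts after OP2 ends, so nothing later overlaps OP2 either.
OP4 starts after OP3 ends, so nothing later overlaps OP3 either.
OP6 starts after OP4 ends, so nothing later overlaps OP4 either.
OP5 starts before OP6 ends → OP6 and OP5 overlap.

OP2 & OP3, OP5 & OP6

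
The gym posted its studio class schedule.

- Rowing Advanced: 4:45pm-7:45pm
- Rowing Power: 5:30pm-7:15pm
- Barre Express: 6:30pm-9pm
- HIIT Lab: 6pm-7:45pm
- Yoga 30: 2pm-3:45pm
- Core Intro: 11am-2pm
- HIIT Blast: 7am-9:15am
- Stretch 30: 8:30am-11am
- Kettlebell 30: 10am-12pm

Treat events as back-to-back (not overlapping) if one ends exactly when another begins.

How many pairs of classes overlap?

9

Check each pair: they overlap iff neither finishes before the other starts.
Sorted by start: HIIT Blast, Stretch 30, Kettlebell 30, Core Intro, Yoga 30, Rowing Advanced, Rowing Power, HIIT Lab, Barre Express.
Stretch 30 starts before HIIT Blast ends → HIIT Blast and Stretch 30 overlap.
Kettlebell 30 starts after HIIT Blast ends, so nothing later overlaps HIIT Blast either.
Kettlebell 30 starts before Stretch 30 ends → Stretch 30 and Kettlebell 30 overlap.
Core Intro starts exactly when Stretch 30 ends (back-to-back, no overlap), so nothing later overlaps Stretch 30 either.
Core Intro starts before Kettlebell 30 ends → Kettlebell 30 and Core Intro overlap.
Yoga 30 starts after Kettlebell 30 ends, so nothing later overlaps Kettlebell 30 either.
Yoga 30 starts exactly when Core Intro ends (back-to-back, no overlap), so nothing later overlaps Core Intro either.
Rowing Advanced starts after Yoga 30 ends, so nothing later overlaps Yoga 30 either.
Rowing Power starts before Rowing Advanced ends → Rowing Advanced and Rowing Power overlap.
HIIT Lab starts before Rowing Advanced ends → Rowing Advanced and HIIT Lab overlap.
Barre Express starts before Rowing Advanced ends → Rowing Advanced and Barre Express overlap.
HIIT Lab starts before Rowing Power ends → Rowing Power and HIIT Lab overlap.
Barre Express starts before Rowing Power ends → Rowing Power and Barre Express overlap.
Barre Express starts before HIIT Lab ends → HIIT Lab and Barre Express overlap.
Overlapping pairs: Barre Express & HIIT Lab, Barre Express & Rowing Advanced, Barre Express & Rowing Power, Core Intro & Kettlebell 30, HIIT Blast & Stretch 30, HIIT Lab & Rowing Advanced, HIIT Lab & Rowing Power, Kettlebell 30 & Stretch 30, Rowing Advanced & Rowing Power — 9 in total.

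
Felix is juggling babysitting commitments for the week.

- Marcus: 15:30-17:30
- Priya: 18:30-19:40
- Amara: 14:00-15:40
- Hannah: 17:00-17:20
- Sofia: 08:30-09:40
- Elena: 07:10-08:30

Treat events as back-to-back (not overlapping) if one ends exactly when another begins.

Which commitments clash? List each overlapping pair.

Check each pair: they overlap iff neither finishes before the other starts.
Sorted by start: Elena, Sofia, Amara, Marcus, Hannah, Priya.
Sofia starts exactly when Elena ends (back-to-back, no overlap), so Elena has no further overlaps.
Amara starts after Sofia ends, so Sofia has no further overlaps.
Marcus starts before Amara ends → Amara and Marcus overlap.
Hannah starts after Amara ends, so Amara has no further overlaps.
Hannah starts before Marcus ends → Marcus and Hannah overlap.
Priya starts after Marcus ends.
Priya starts after Hannah ends.

Amara & Marcus, Hannah & Marcus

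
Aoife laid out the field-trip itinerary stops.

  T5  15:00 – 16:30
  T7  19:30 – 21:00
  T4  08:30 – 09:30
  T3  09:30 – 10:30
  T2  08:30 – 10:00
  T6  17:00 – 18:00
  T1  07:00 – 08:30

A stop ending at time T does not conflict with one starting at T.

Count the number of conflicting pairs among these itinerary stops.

2

Sorted by start: T1, T2, T4, T3, T5, T6, T7.
T2 starts exactly when T1 ends (back-to-back, no overlap), so nothing later overlaps T1 either.
T4 starts before T2 ends → T2 and T4 overlap.
T3 starts before T2 ends → T2 and T3 overlap.
T5 starts after T2 ends, so nothing later overlaps T2 either.
T3 starts exactly when T4 ends (back-to-back, no overlap), so nothing later overlaps T4 either.
T5 starts after T3 ends, so nothing later overlaps T3 either.
T6 starts after T5 ends, so nothing later overlaps T5 either.
T7 starts after T6 ends.
Overlapping pairs: T2 & T3, T2 & T4 — 2 in total.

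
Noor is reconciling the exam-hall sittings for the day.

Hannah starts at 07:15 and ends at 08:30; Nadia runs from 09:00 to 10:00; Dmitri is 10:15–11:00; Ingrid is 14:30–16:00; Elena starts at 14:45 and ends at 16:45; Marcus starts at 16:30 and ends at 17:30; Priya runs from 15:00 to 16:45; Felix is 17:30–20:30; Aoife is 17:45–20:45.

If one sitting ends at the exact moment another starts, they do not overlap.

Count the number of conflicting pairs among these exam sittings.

Check each pair: they overlap iff neither finishes before the other starts.
Sorted by start: Hannah, Nadia, Dmitri, Ingrid, Elena, Priya, Marcus, Felix, Aoife.
Nadia starts after Hannah ends, so nothing later overlaps Hannah either.
Dmitri starts after Nadia ends, so nothing later overlaps Nadia either.
Ingrid starts after Dmitri ends, so nothing later overlaps Dmitri either.
Elena starts before Ingrid ends → Ingrid and Elena overlap.
Priya starts before Ingrid ends → Ingrid and Priya overlap.
Marcus starts after Ingrid ends, so nothing later overlaps Ingrid either.
Priya starts before Elena ends → Elena and Priya overlap.
Marcus starts before Elena ends → Elena and Marcus overlap.
Felix starts after Elena ends, so nothing later overlaps Elena either.
Marcus starts before Priya ends → Priya and Marcus overlap.
Felix starts after Priya ends, so nothing later overlaps Priya either.
Felix starts exactly when Marcus ends (back-to-back, no overlap), so nothing later overlaps Marcus either.
Aoife starts before Felix ends → Felix and Aoife overlap.
Overlapping pairs: Aoife & Felix, Elena & Ingrid, Elena & Marcus, Elena & Priya, Ingrid & Priya, Marcus & Priya — 6 in total.

6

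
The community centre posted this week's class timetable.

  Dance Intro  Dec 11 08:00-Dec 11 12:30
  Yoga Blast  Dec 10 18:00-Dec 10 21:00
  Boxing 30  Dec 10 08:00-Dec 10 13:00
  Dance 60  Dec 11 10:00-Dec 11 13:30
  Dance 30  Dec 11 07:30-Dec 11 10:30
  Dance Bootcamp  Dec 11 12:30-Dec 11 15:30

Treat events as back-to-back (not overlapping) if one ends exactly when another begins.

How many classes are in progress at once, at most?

Sweep the timeline, counting +1 at each start and −1 at each end (ends before starts at a tie):
Dec 10 08:00 start Boxing 30 → 1
Dec 10 13:00 end Boxing 30 → 0
Dec 10 18:00 start Yoga Blast → 1
Dec 10 21:00 end Yoga Blast → 0
Dec 11 07:30 start Dance 30 → 1
Dec 11 08:00 start Dance Intro → 2
Dec 11 10:00 start Dance 60 → 3
Dec 11 10:30 end Dance 30 → 2
Dec 11 12:30 end Dance Intro → 1
Dec 11 12:30 start Dance Bootcamp → 2
Dec 11 13:30 end Dance 60 → 1
Dec 11 15:30 end Dance Bootcamp → 0
Peak is 3, at Dec 11 10:00 (Dance 30, Dance 60, Dance Intro).

3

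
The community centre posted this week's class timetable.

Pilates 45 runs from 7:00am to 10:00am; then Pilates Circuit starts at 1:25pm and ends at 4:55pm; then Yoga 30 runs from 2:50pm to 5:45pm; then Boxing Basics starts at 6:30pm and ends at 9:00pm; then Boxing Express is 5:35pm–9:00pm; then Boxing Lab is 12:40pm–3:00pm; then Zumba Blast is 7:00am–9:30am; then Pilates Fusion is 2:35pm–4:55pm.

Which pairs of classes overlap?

Sorted by start: Pilates 45, Zumba Blast, Boxing Lab, Pilates Circuit, Pilates Fusion, Yoga 30, Boxing Express, Boxing Basics.
Zumba Blast starts before Pilates 45 ends → Pilates 45 and Zumba Blast overlap.
Boxing Lab starts after Pilates 45 ends — done with Pilates 45.
Boxing Lab starts after Zumba Blast ends — done with Zumba Blast.
Pilates Circuit starts before Boxing Lab ends → Boxing Lab and Pilates Circuit overlap.
Pilates Fusion starts before Boxing Lab ends → Boxing Lab and Pilates Fusion overlap.
Yoga 30 starts before Boxing Lab ends → Boxing Lab and Yoga 30 overlap.
Boxing Express starts after Boxing Lab ends — done with Boxing Lab.
Pilates Fusion starts before Pilates Circuit ends → Pilates Circuit and Pilates Fusion overlap.
Yoga 30 starts before Pilates Circuit ends → Pilates Circuit and Yoga 30 overlap.
Boxing Express starts after Pilates Circuit ends — done with Pilates Circuit.
Yoga 30 starts before Pilates Fusion ends → Pilates Fusion and Yoga 30 overlap.
Boxing Express starts after Pilates Fusion ends — done with Pilates Fusion.
Boxing Express starts before Yoga 30 ends → Yoga 30 and Boxing Express overlap.
Boxing Basics starts after Yoga 30 ends.
Boxing Basics starts before Boxing Express ends → Boxing Express and Boxing Basics overlap.

Boxing Basics & Boxing Express, Boxing Express & Yoga 30, Boxing Lab & Pilates Circuit, Boxing Lab & Pilates Fusion, Boxing Lab & Yoga 30, Pilates 45 & Zumba Blast, Pilates Circuit & Pilates Fusion, Pilates Circuit & Yoga 30, Pilates Fusion & Yoga 30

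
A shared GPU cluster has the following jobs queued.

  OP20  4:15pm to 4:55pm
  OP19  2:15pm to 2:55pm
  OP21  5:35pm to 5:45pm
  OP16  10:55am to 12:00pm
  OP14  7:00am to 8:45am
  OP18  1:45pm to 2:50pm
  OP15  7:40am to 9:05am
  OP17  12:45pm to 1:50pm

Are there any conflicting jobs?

Yes

Check each pair: they overlap iff neither finishes before the other starts.
Sorted by start: OP14, OP15, OP16, OP17, OP18, OP19, OP20, OP21.
OP15 starts before OP14 ends → OP14 and OP15 overlap.
That's a conflict, so the schedule is not conflict-free.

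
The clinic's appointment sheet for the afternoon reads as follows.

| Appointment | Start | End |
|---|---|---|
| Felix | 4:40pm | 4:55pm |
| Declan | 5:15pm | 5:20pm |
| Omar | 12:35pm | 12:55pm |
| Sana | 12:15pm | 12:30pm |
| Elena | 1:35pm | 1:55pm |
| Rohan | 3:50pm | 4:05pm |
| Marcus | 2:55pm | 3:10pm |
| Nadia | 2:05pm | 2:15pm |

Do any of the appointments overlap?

Sorted by start: Sana, Omar, Elena, Nadia, Marcus, Rohan, Felix, Declan.
Omar starts after Sana ends — done with Sana.
Elena starts after Omar ends — done with Omar.
Nadia starts after Elena ends — done with Elena.
Marcus starts after Nadia ends — done with Nadia.
Rohan starts after Marcus ends — done with Marcus.
Felix starts after Rohan ends — done with Rohan.
Declan starts after Felix ends.
Every pair is clear; the schedule has no overlaps.

No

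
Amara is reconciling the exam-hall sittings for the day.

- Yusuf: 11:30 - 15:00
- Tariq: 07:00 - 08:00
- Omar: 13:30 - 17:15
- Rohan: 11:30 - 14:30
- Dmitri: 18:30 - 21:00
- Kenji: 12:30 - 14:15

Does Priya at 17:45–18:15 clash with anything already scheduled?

No — it doesn't clash with anything

Tariq: ends 08:00 at or before Priya starts 17:45 → clear.
Yusuf: ends 15:00 at or before Priya starts 17:45 → clear.
Rohan: ends 14:30 at or before Priya starts 17:45 → clear.
Kenji: ends 14:15 at or before Priya starts 17:45 → clear.
Omar: ends 17:15 at or before Priya starts 17:45 → clear.
Dmitri: starts 18:30 at or after Priya ends 18:15 → clear.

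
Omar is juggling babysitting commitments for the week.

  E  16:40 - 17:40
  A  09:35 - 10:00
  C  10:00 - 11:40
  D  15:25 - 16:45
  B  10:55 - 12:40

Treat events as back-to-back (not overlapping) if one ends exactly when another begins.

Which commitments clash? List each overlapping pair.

Check each pair: they overlap iff neither finishes before the other starts.
Sorted by start: A, C, B, D, E.
C starts exactly when A ends (back-to-back, no overlap); A is clear from here.
B starts before C ends → C and B overlap.
D starts after C ends; C is clear from here.
D starts after B ends; B is clear from here.
E starts before D ends → D and E overlap.

B & C, D & E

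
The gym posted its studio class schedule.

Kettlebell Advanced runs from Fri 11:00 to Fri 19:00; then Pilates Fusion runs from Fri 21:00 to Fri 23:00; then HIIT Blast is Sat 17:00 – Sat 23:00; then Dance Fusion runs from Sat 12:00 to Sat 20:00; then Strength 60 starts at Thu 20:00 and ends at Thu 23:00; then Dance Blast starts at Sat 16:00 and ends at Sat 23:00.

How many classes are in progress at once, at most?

Walk through starts and ends in time order (an end at T is processed before a start at T):
Thu 20:00 start Strength 60 → 1
Thu 23:00 end Strength 60 → 0
Fri 11:00 start Kettlebell Advanced → 1
Fri 19:00 end Kettlebell Advanced → 0
Fri 21:00 start Pilates Fusion → 1
Fri 23:00 end Pilates Fusion → 0
Sat 12:00 start Dance Fusion → 1
Sat 16:00 start Dance Blast → 2
Sat 17:00 start HIIT Blast → 3
Sat 20:00 end Dance Fusion → 2
Sat 23:00 end Dance Blast → 1
Sat 23:00 end HIIT Blast → 0
Peak is 3, at Sat 17:00 (Dance Blast, Dance Fusion, HIIT Blast).

3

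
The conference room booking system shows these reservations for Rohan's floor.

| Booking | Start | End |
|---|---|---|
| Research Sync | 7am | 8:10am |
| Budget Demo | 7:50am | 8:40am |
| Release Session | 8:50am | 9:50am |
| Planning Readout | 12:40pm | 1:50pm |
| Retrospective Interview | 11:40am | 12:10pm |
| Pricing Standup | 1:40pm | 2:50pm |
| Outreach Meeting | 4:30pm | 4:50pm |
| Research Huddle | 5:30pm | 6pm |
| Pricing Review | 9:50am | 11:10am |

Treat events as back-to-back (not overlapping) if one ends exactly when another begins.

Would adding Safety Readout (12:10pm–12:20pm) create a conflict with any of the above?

No — it doesn't clash with anything

Research Sync: ends 8:10am at or before Safety Readout starts 12:10pm → clear.
Budget Demo: ends 8:40am at or before Safety Readout starts 12:10pm → clear.
Release Session: ends 9:50am at or before Safety Readout starts 12:10pm → clear.
Pricing Review: ends 11:10am at or before Safety Readout starts 12:10pm → clear.
Retrospective Interview: ends 12:10pm at or before Safety Readout starts 12:10pm → clear.
Planning Readout: starts 12:40pm at or after Safety Readout ends 12:20pm → clear.
Pricing Standup: starts 1:40pm at or after Safety Readout ends 12:20pm → clear.
Outreach Meeting: starts 4:30pm at or after Safety Readout ends 12:20pm → clear.
Research Huddle: starts 5:30pm at or after Safety Readout ends 12:20pm → clear.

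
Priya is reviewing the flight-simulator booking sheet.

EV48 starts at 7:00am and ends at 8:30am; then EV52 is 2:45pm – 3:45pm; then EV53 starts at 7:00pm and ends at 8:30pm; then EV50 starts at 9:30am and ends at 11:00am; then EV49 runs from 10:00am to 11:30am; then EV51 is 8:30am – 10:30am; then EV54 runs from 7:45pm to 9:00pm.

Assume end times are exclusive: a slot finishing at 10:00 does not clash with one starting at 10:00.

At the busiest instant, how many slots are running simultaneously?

Sweep the timeline, counting +1 at each start and −1 at each end (ends before starts at a tie):
7:00am start EV48 → 1
8:30am end EV48 → 0
8:30am start EV51 → 1
9:30am start EV50 → 2
10:00am start EV49 → 3
10:30am end EV51 → 2
11:00am end EV50 → 1
11:30am end EV49 → 0
2:45pm start EV52 → 1
3:45pm end EV52 → 0
7:00pm start EV53 → 1
7:45pm start EV54 → 2
8:30pm end EV53 → 1
9:00pm end EV54 → 0
Peak is 3, at 10:00am (EV49, EV50, EV51).

3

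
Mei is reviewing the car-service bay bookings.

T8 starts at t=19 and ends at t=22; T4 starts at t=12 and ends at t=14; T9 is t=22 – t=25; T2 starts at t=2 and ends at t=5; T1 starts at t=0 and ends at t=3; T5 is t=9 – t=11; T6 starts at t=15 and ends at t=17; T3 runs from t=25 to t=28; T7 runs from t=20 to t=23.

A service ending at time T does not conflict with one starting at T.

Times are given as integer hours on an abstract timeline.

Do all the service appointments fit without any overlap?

No

Check each pair: they overlap iff neither finishes before the other starts.
Sorted by start: T1, T2, T5, T4, T6, T8, T7, T9, T3.
T2 starts before T1 ends → T1 and T2 overlap.
That's a conflict, so the schedule is not conflict-free.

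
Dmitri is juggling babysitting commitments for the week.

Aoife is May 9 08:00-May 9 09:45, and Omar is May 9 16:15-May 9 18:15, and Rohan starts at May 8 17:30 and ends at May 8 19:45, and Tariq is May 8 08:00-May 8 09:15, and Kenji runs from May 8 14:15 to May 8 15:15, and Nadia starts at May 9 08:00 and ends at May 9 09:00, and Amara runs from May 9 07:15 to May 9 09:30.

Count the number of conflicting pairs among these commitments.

3

Sorted by start: Tariq, Kenji, Rohan, Amara, Nadia, Aoife, Omar.
Kenji starts after Tariq ends, so nothing later overlaps Tariq either.
Rohan starts after Kenji ends, so nothing later overlaps Kenji either.
Amara starts after Rohan ends, so nothing later overlaps Rohan either.
Nadia starts before Amara ends → Amara and Nadia overlap.
Aoife starts before Amara ends → Amara and Aoife overlap.
Omar starts after Amara ends.
Aoife starts before Nadia ends → Nadia and Aoife overlap.
Omar starts after Nadia ends.
Omar starts after Aoife ends.
Overlapping pairs: Amara & Aoife, Amara & Nadia, Aoife & Nadia — 3 in total.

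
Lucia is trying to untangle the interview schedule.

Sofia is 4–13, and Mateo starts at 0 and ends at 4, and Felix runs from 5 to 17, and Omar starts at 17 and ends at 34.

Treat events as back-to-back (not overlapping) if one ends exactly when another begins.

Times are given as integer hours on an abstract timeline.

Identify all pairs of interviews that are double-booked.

Sorted by start: Mateo, Sofia, Felix, Omar.
Sofia starts exactly when Mateo ends (back-to-back, no overlap), so Mateo has no further overlaps.
Felix starts before Sofia ends → Sofia and Felix overlap.
Omar starts after Sofia ends.
Omar starts exactly when Felix ends (back-to-back, no overlap).

Felix & Sofia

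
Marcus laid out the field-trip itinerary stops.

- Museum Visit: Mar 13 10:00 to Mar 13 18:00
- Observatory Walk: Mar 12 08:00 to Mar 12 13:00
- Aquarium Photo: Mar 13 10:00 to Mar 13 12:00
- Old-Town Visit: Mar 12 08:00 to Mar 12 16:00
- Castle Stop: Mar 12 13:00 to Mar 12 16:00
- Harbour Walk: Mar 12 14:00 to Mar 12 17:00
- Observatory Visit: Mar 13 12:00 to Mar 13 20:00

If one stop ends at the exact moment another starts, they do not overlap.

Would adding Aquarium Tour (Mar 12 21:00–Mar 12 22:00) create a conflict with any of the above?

No — it doesn't clash with anything

Old-Town Visit: ends Mar 12 16:00 at or before Aquarium Tour starts Mar 12 21:00 → clear.
Observatory Walk: ends Mar 12 13:00 at or before Aquarium Tour starts Mar 12 21:00 → clear.
Castle Stop: ends Mar 12 16:00 at or before Aquarium Tour starts Mar 12 21:00 → clear.
Harbour Walk: ends Mar 12 17:00 at or before Aquarium Tour starts Mar 12 21:00 → clear.
Aquarium Photo: starts Mar 13 10:00 at or after Aquarium Tour ends Mar 12 22:00 → clear.
Museum Visit: starts Mar 13 10:00 at or after Aquarium Tour ends Mar 12 22:00 → clear.
Observatory Visit: starts Mar 13 12:00 at or after Aquarium Tour ends Mar 12 22:00 → clear.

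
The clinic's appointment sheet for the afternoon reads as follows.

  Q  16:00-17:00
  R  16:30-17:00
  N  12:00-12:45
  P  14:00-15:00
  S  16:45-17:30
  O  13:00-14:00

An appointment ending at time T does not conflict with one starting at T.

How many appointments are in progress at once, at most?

Sort all start/end points and keep a running count:
12:00 start N → 1
12:45 end N → 0
13:00 start O → 1
14:00 end O → 0
14:00 start P → 1
15:00 end P → 0
16:00 start Q → 1
16:30 start R → 2
16:45 start S → 3
17:00 end Q → 2
17:00 end R → 1
17:30 end S → 0
Peak is 3, at 16:45 (Q, R, S).

3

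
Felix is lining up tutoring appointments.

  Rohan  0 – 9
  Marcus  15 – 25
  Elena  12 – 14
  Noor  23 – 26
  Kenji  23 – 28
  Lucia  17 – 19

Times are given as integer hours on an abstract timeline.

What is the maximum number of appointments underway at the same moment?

3

Sweep the timeline, counting +1 at each start and −1 at each end (ends before starts at a tie):
0 start Rohan → 1
9 end Rohan → 0
12 start Elena → 1
14 end Elena → 0
15 start Marcus → 1
17 start Lucia → 2
19 end Lucia → 1
23 start Kenji → 2
23 start Noor → 3
25 end Marcus → 2
26 end Noor → 1
28 end Kenji → 0
Peak is 3, at 23 (Kenji, Marcus, Noor).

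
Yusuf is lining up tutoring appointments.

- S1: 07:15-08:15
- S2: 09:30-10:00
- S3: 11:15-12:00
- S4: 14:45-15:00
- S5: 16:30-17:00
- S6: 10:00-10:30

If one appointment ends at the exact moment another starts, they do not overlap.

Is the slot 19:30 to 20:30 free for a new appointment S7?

S1: ends 08:15 at or before S7 starts 19:30 → clear.
S2: ends 10:00 at or before S7 starts 19:30 → clear.
S6: ends 10:30 at or before S7 starts 19:30 → clear.
S3: ends 12:00 at or before S7 starts 19:30 → clear.
S4: ends 15:00 at or before S7 starts 19:30 → clear.
S5: ends 17:00 at or before S7 starts 19:30 → clear.

Yes — the slot is free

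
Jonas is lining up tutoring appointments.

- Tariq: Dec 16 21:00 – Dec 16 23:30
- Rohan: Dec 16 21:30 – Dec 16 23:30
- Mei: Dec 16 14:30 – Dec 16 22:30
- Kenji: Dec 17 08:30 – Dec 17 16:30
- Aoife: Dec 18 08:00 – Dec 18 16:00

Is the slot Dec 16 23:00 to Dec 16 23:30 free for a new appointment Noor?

No — it overlaps Rohan, Tariq

Mei: ends Dec 16 22:30 at or before Noor starts Dec 16 23:00 → clear.
Tariq: starts Dec 16 21:00 before Noor ends Dec 16 23:30, and ends Dec 16 23:30 after Noor starts Dec 16 23:00 → overlap.
Rohan: starts Dec 16 21:30 before Noor ends Dec 16 23:30, and ends Dec 16 23:30 after Noor starts Dec 16 23:00 → overlap.
Kenji: starts Dec 17 08:30 at or after Noor ends Dec 16 23:30 → clear.
Aoife: starts Dec 18 08:00 at or after Noor ends Dec 16 23:30 → clear.
Noor overlaps Tariq, Rohan.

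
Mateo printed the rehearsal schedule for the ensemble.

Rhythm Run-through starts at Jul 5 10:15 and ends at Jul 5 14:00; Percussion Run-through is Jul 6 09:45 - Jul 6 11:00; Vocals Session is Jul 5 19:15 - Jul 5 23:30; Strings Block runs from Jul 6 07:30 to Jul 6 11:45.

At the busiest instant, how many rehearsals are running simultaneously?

2

Sort all start/end points and keep a running count:
Jul 5 10:15 start Rhythm Run-through → 1
Jul 5 14:00 end Rhythm Run-through → 0
Jul 5 19:15 start Vocals Session → 1
Jul 5 23:30 end Vocals Session → 0
Jul 6 07:30 start Strings Block → 1
Jul 6 09:45 start Percussion Run-through → 2
Jul 6 11:00 end Percussion Run-through → 1
Jul 6 11:45 end Strings Block → 0
Peak is 2, at Jul 6 09:45 (Percussion Run-through, Strings Block).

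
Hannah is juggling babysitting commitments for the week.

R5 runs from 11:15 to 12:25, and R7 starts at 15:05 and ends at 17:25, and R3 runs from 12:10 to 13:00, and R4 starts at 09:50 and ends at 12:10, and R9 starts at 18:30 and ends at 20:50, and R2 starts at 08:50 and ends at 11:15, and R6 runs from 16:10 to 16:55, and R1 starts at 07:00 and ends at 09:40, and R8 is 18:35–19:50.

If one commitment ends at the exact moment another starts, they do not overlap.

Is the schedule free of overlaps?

No

Sorted by start: R1, R2, R4, R5, R3, R7, R6, R9, R8.
R2 starts before R1 ends → R1 and R2 overlap.
That's a conflict, so the schedule is not conflict-free.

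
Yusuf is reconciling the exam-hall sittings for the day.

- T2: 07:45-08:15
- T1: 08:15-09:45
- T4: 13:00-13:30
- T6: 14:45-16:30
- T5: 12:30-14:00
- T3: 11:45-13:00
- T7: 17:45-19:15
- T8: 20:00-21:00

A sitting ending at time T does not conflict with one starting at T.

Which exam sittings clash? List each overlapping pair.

Sorted by start: T2, T1, T3, T5, T4, T6, T7, T8.
T1 starts exactly when T2 ends (back-to-back, no overlap), so nothing later overlaps T2 either.
T3 starts after T1 ends, so nothing later overlaps T1 either.
T5 starts before T3 ends → T3 and T5 overlap.
T4 starts exactly when T3 ends (back-to-back, no overlap), so nothing later overlaps T3 either.
T4 starts before T5 ends → T5 and T4 overlap.
T6 starts after T5 ends, so nothing later overlaps T5 either.
T6 starts after T4 ends, so nothing later overlaps T4 either.
T7 starts after T6 ends, so nothing later overlaps T6 either.
T8 starts after T7 ends.

T3 & T5, T4 & T5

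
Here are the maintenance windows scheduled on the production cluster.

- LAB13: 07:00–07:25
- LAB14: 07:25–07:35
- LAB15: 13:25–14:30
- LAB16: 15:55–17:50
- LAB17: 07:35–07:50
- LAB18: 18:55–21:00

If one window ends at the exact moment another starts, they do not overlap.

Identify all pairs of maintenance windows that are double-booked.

no conflicts

Two intervals overlap when each starts before the other ends.
Sorted by start: LAB13, LAB14, LAB17, LAB15, LAB16, LAB18.
LAB14 starts exactly when LAB13 ends (back-to-back, no overlap) — done with LAB13.
LAB17 starts exactly when LAB14 ends (back-to-back, no overlap) — done with LAB14.
LAB15 starts after LAB17 ends — done with LAB17.
LAB16 starts after LAB15 ends — done with LAB15.
LAB18 starts after LAB16 ends.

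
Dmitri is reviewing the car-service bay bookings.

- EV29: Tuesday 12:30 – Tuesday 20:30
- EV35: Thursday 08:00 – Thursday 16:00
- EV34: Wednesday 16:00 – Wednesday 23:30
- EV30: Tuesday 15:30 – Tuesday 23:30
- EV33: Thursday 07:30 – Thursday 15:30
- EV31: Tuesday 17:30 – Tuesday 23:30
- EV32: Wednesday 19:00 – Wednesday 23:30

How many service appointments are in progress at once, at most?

3

Walk through starts and ends in time order (an end at T is processed before a start at T):
Tuesday 12:30 start EV29 → 1
Tuesday 15:30 start EV30 → 2
Tuesday 17:30 start EV31 → 3
Tuesday 20:30 end EV29 → 2
Tuesday 23:30 end EV30 → 1
Tuesday 23:30 end EV31 → 0
Wednesday 16:00 start EV34 → 1
Wednesday 19:00 start EV32 → 2
Wednesday 23:30 end EV32 → 1
Wednesday 23:30 end EV34 → 0
Thursday 07:30 start EV33 → 1
Thursday 08:00 start EV35 → 2
Thursday 15:30 end EV33 → 1
Thursday 16:00 end EV35 → 0
Peak is 3, at Tuesday 17:30 (EV29, EV30, EV31).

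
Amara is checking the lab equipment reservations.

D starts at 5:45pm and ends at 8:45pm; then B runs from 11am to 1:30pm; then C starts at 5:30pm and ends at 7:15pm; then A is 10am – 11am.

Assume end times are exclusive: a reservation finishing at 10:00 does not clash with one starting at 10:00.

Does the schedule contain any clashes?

Sorted by start: A, B, C, D.
B starts exactly when A ends (back-to-back, no overlap); A is clear from here.
C starts after B ends; B is clear from here.
D starts before C ends → C and D overlap.
That's a conflict, so the schedule is not conflict-free.

Yes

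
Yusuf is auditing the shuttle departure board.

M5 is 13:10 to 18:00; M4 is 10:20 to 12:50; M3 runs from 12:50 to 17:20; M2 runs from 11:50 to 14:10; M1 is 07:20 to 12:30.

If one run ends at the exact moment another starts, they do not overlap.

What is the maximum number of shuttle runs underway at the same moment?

3

Walk through starts and ends in time order (an end at T is processed before a start at T):
07:20 start M1 → 1
10:20 start M4 → 2
11:50 start M2 → 3
12:30 end M1 → 2
12:50 end M4 → 1
12:50 start M3 → 2
13:10 start M5 → 3
14:10 end M2 → 2
17:20 end M3 → 1
18:00 end M5 → 0
Peak is 3, at 11:50 (M1, M2, M4).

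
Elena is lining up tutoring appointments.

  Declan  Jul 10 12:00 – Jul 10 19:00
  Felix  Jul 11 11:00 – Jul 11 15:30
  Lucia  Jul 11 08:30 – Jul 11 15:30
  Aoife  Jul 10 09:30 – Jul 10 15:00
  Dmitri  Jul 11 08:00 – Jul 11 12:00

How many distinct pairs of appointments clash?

4

Sorted by start: Aoife, Declan, Dmitri, Lucia, Felix.
Declan starts before Aoife ends → Aoife and Declan overlap.
Dmitri starts after Aoife ends, so Aoife has no further overlaps.
Dmitri starts after Declan ends, so Declan has no further overlaps.
Lucia starts before Dmitri ends → Dmitri and Lucia overlap.
Felix starts before Dmitri ends → Dmitri and Felix overlap.
Felix starts before Lucia ends → Lucia and Felix overlap.
Overlapping pairs: Aoife & Declan, Dmitri & Felix, Dmitri & Lucia, Felix & Lucia — 4 in total.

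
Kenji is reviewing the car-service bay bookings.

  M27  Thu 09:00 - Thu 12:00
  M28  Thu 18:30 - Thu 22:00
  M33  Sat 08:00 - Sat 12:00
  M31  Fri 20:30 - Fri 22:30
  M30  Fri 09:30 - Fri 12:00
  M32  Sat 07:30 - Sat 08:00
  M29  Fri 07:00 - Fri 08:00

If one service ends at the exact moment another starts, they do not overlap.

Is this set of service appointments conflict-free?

Two intervals overlap when each starts before the other ends.
Sorted by start: M27, M28, M29, M30, M31, M32, M33.
M28 starts after M27 ends, so nothing later overlaps M27 either.
M29 starts after M28 ends, so nothing later overlaps M28 either.
M30 starts after M29 ends, so nothing later overlaps M29 either.
M31 starts after M30 ends, so nothing later overlaps M30 either.
M32 starts after M31 ends, so nothing later overlaps M31 either.
M33 starts exactly when M32 ends (back-to-back, no overlap).
Every pair is clear; the schedule has no overlaps.

Yes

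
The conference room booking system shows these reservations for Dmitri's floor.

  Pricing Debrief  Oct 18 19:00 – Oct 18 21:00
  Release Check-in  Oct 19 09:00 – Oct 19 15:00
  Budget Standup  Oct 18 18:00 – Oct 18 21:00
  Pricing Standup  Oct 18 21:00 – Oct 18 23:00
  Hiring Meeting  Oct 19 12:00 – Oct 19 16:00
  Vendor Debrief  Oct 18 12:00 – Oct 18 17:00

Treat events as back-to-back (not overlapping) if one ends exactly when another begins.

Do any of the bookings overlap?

Check each pair: they overlap iff neither finishes before the other starts.
Sorted by start: Vendor Debrief, Budget Standup, Pricing Debrief, Pricing Standup, Release Check-in, Hiring Meeting.
Budget Standup starts after Vendor Debrief ends — done with Vendor Debrief.
Pricing Debrief starts before Budget Standup ends → Budget Standup and Pricing Debrief overlap.
That's a conflict, so the schedule is not conflict-free.

Yes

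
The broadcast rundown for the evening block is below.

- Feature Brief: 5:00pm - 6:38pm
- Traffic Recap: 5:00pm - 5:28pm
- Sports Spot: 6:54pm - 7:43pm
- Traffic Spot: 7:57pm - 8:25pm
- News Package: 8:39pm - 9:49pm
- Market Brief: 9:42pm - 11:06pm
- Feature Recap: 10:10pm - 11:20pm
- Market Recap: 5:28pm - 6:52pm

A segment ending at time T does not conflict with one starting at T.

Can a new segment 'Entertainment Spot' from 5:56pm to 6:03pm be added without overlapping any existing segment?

No — it overlaps Feature Brief, Market Recap

Feature Brief: starts 5:00pm before Entertainment Spot ends 6:03pm, and ends 6:38pm after Entertainment Spot starts 5:56pm → overlap.
Traffic Recap: ends 5:28pm at or before Entertainment Spot starts 5:56pm → clear.
Market Recap: starts 5:28pm before Entertainment Spot ends 6:03pm, and ends 6:52pm after Entertainment Spot starts 5:56pm → overlap.
Sports Spot: starts 6:54pm at or after Entertainment Spot ends 6:03pm → clear.
Traffic Spot: starts 7:57pm at or after Entertainment Spot ends 6:03pm → clear.
News Package: starts 8:39pm at or after Entertainment Spot ends 6:03pm → clear.
Market Brief: starts 9:42pm at or after Entertainment Spot ends 6:03pm → clear.
Feature Recap: starts 10:10pm at or after Entertainment Spot ends 6:03pm → clear.
Entertainment Spot overlaps Feature Brief, Market Recap.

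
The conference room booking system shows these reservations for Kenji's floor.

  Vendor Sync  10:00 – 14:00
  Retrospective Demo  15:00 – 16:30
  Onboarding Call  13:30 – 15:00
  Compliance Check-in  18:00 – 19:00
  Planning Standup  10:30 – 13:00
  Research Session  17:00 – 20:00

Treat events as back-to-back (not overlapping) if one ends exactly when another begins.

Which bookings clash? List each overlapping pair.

Sorted by start: Vendor Sync, Planning Standup, Onboarding Call, Retrospective Demo, Research Session, Compliance Check-in.
Planning Standup starts before Vendor Sync ends → Vendor Sync and Planning Standup overlap.
Onboarding Call starts before Vendor Sync ends → Vendor Sync and Onboarding Call overlap.
Retrospective Demo starts after Vendor Sync ends, so Vendor Sync has no further overlaps.
Onboarding Call starts after Planning Standup ends, so Planning Standup has no further overlaps.
Retrospective Demo starts exactly when Onboarding Call ends (back-to-back, no overlap), so Onboarding Call has no further overlaps.
Research Session starts after Retrospective Demo ends, so Retrospective Demo has no further overlaps.
Compliance Check-in starts before Research Session ends → Research Session and Compliance Check-in overlap.

Compliance Check-in & Research Session, Onboarding Call & Vendor Sync, Planning Standup & Vendor Sync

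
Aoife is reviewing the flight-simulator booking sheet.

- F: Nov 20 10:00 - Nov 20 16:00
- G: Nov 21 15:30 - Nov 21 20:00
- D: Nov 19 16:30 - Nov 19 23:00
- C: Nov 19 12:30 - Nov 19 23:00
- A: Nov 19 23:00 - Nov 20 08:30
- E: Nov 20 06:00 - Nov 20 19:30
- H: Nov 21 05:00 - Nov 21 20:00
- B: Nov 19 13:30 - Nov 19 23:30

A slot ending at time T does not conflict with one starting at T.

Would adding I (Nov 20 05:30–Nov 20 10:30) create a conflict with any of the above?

C: ends Nov 19 23:00 at or before I starts Nov 20 05:30 → clear.
B: ends Nov 19 23:30 at or before I starts Nov 20 05:30 → clear.
D: ends Nov 19 23:00 at or before I starts Nov 20 05:30 → clear.
A: starts Nov 19 23:00 before I ends Nov 20 10:30, and ends Nov 20 08:30 after I starts Nov 20 05:30 → overlap.
E: starts Nov 20 06:00 before I ends Nov 20 10:30, and ends Nov 20 19:30 after I starts Nov 20 05:30 → overlap.
F: starts Nov 20 10:00 before I ends Nov 20 10:30, and ends Nov 20 16:00 after I starts Nov 20 05:30 → overlap.
H: starts Nov 21 05:00 at or after I ends Nov 20 10:30 → clear.
G: starts Nov 21 15:30 at or after I ends Nov 20 10:30 → clear.
I overlaps A, E, F.

Yes — it overlaps A, E, F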